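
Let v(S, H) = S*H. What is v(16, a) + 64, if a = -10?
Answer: -96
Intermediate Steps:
v(S, H) = H*S
v(16, a) + 64 = -10*16 + 64 = -160 + 64 = -96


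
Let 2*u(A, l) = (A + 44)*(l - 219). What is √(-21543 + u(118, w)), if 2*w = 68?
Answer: 4*I*√2283 ≈ 191.12*I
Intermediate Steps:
w = 34 (w = (½)*68 = 34)
u(A, l) = (-219 + l)*(44 + A)/2 (u(A, l) = ((A + 44)*(l - 219))/2 = ((44 + A)*(-219 + l))/2 = ((-219 + l)*(44 + A))/2 = (-219 + l)*(44 + A)/2)
√(-21543 + u(118, w)) = √(-21543 + (-4818 + 22*34 - 219/2*118 + (½)*118*34)) = √(-21543 + (-4818 + 748 - 12921 + 2006)) = √(-21543 - 14985) = √(-36528) = 4*I*√2283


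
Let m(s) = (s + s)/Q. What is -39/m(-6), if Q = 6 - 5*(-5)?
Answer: 403/4 ≈ 100.75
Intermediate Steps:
Q = 31 (Q = 6 + 25 = 31)
m(s) = 2*s/31 (m(s) = (s + s)/31 = (2*s)*(1/31) = 2*s/31)
-39/m(-6) = -39/((2/31)*(-6)) = -39/(-12/31) = -39*(-31/12) = 403/4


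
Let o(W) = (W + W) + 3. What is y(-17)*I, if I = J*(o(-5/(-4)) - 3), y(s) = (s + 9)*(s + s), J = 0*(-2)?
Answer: 0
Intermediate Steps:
o(W) = 3 + 2*W (o(W) = 2*W + 3 = 3 + 2*W)
J = 0
y(s) = 2*s*(9 + s) (y(s) = (9 + s)*(2*s) = 2*s*(9 + s))
I = 0 (I = 0*((3 + 2*(-5/(-4))) - 3) = 0*((3 + 2*(-5*(-¼))) - 3) = 0*((3 + 2*(5/4)) - 3) = 0*((3 + 5/2) - 3) = 0*(11/2 - 3) = 0*(5/2) = 0)
y(-17)*I = (2*(-17)*(9 - 17))*0 = (2*(-17)*(-8))*0 = 272*0 = 0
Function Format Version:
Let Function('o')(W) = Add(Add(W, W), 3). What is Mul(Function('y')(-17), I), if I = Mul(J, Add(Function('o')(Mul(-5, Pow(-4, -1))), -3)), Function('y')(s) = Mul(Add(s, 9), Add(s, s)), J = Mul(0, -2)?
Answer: 0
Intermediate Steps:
Function('o')(W) = Add(3, Mul(2, W)) (Function('o')(W) = Add(Mul(2, W), 3) = Add(3, Mul(2, W)))
J = 0
Function('y')(s) = Mul(2, s, Add(9, s)) (Function('y')(s) = Mul(Add(9, s), Mul(2, s)) = Mul(2, s, Add(9, s)))
I = 0 (I = Mul(0, Add(Add(3, Mul(2, Mul(-5, Pow(-4, -1)))), -3)) = Mul(0, Add(Add(3, Mul(2, Mul(-5, Rational(-1, 4)))), -3)) = Mul(0, Add(Add(3, Mul(2, Rational(5, 4))), -3)) = Mul(0, Add(Add(3, Rational(5, 2)), -3)) = Mul(0, Add(Rational(11, 2), -3)) = Mul(0, Rational(5, 2)) = 0)
Mul(Function('y')(-17), I) = Mul(Mul(2, -17, Add(9, -17)), 0) = Mul(Mul(2, -17, -8), 0) = Mul(272, 0) = 0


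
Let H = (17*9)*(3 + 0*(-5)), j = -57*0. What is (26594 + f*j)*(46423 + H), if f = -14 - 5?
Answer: 1246779908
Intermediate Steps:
f = -19
j = 0
H = 459 (H = 153*(3 + 0) = 153*3 = 459)
(26594 + f*j)*(46423 + H) = (26594 - 19*0)*(46423 + 459) = (26594 + 0)*46882 = 26594*46882 = 1246779908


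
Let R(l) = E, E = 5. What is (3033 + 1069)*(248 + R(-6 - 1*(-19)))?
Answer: 1037806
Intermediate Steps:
R(l) = 5
(3033 + 1069)*(248 + R(-6 - 1*(-19))) = (3033 + 1069)*(248 + 5) = 4102*253 = 1037806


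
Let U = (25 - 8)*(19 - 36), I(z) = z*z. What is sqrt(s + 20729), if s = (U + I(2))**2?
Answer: sqrt(101954) ≈ 319.30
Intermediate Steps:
I(z) = z**2
U = -289 (U = 17*(-17) = -289)
s = 81225 (s = (-289 + 2**2)**2 = (-289 + 4)**2 = (-285)**2 = 81225)
sqrt(s + 20729) = sqrt(81225 + 20729) = sqrt(101954)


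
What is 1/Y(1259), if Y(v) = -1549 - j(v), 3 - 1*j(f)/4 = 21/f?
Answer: -1259/1965215 ≈ -0.00064064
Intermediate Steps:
j(f) = 12 - 84/f
Y(v) = -1561 + 84/v (Y(v) = -1549 - (12 - 84/v) = -1549 + (-12 + 84/v) = -1561 + 84/v)
1/Y(1259) = 1/(-1561 + 84/1259) = 1/(-1965215/1259) = -1259/1965215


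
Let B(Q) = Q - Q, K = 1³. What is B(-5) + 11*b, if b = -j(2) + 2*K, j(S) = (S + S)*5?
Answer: -198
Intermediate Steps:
K = 1
j(S) = 10*S (j(S) = (2*S)*5 = 10*S)
b = -18 (b = -10*2 + 2*1 = -1*20 + 2 = -20 + 2 = -18)
B(Q) = 0
B(-5) + 11*b = 0 + 11*(-18) = 0 - 198 = -198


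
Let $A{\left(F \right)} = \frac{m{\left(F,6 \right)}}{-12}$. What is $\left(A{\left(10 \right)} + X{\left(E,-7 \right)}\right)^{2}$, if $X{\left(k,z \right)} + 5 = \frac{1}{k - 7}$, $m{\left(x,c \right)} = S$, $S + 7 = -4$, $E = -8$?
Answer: $\frac{6889}{400} \approx 17.223$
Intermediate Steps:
$S = -11$ ($S = -7 - 4 = -11$)
$m{\left(x,c \right)} = -11$
$X{\left(k,z \right)} = -5 + \frac{1}{-7 + k}$ ($X{\left(k,z \right)} = -5 + \frac{1}{k - 7} = -5 + \frac{1}{-7 + k}$)
$A{\left(F \right)} = \frac{11}{12}$ ($A{\left(F \right)} = - \frac{11}{-12} = \left(-11\right) \left(- \frac{1}{12}\right) = \frac{11}{12}$)
$\left(A{\left(10 \right)} + X{\left(E,-7 \right)}\right)^{2} = \left(\frac{11}{12} + \frac{36 - -40}{-7 - 8}\right)^{2} = \left(\frac{11}{12} + \frac{36 + 40}{-15}\right)^{2} = \left(\frac{11}{12} - \frac{76}{15}\right)^{2} = \left(- \frac{83}{20}\right)^{2} = \frac{6889}{400}$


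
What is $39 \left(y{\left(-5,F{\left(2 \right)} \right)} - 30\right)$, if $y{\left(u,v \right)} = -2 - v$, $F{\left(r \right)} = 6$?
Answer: $-1482$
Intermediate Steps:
$39 \left(y{\left(-5,F{\left(2 \right)} \right)} - 30\right) = 39 \left(\left(-2 - 6\right) - 30\right) = 39 \left(-8 - 30\right) = 39 \left(-38\right) = -1482$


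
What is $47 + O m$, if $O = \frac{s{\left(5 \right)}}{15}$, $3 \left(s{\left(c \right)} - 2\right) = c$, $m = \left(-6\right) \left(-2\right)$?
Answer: $\frac{749}{15} \approx 49.933$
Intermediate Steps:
$m = 12$
$s{\left(c \right)} = 2 + \frac{c}{3}$
$O = \frac{11}{45}$ ($O = \frac{2 + \frac{1}{3} \cdot 5}{15} = \left(2 + \frac{5}{3}\right) \frac{1}{15} = \frac{11}{3} \cdot \frac{1}{15} = \frac{11}{45} \approx 0.24444$)
$47 + O m = 47 + \frac{11}{45} \cdot 12 = 47 + \frac{44}{15} = \frac{749}{15}$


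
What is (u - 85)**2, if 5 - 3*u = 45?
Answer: 87025/9 ≈ 9669.4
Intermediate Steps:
u = -40/3 (u = 5/3 - 1/3*45 = 5/3 - 15 = -40/3 ≈ -13.333)
(u - 85)**2 = (-40/3 - 85)**2 = (-295/3)**2 = 87025/9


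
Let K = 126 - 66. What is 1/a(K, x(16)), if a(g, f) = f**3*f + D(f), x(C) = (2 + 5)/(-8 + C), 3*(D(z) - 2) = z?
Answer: 12288/35363 ≈ 0.34748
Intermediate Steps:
D(z) = 2 + z/3
x(C) = 7/(-8 + C)
K = 60
a(g, f) = 2 + f**4 + f/3 (a(g, f) = f**3*f + (2 + f/3) = f**4 + (2 + f/3) = 2 + f**4 + f/3)
1/a(K, x(16)) = 1/(2 + (7/(-8 + 16))**4 + (7/(-8 + 16))/3) = 1/(2 + (7/8)**4 + (7/8)/3) = 1/(2 + (7*(1/8))**4 + (7*(1/8))/3) = 1/(2 + (7/8)**4 + (1/3)*(7/8)) = 1/(2 + 2401/4096 + 7/24) = 1/(35363/12288) = 12288/35363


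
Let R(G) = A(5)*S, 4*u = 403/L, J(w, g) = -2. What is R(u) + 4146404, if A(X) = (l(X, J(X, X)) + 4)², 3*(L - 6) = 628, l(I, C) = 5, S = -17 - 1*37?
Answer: 4142030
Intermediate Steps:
S = -54 (S = -17 - 37 = -54)
L = 646/3 (L = 6 + (⅓)*628 = 6 + 628/3 = 646/3 ≈ 215.33)
A(X) = 81 (A(X) = (5 + 4)² = 9² = 81)
u = 1209/2584 (u = (403/(646/3))/4 = (403*(3/646))/4 = (¼)*(1209/646) = 1209/2584 ≈ 0.46788)
R(G) = -4374 (R(G) = 81*(-54) = -4374)
R(u) + 4146404 = -4374 + 4146404 = 4142030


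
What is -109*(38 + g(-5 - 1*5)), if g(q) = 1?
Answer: -4251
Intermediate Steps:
-109*(38 + g(-5 - 1*5)) = -109*(38 + 1) = -109*39 = -4251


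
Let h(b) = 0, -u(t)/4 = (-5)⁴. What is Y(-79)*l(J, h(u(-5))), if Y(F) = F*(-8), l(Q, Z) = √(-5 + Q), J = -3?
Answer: 1264*I*√2 ≈ 1787.6*I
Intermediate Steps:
u(t) = -2500 (u(t) = -4*(-5)⁴ = -4*625 = -2500)
Y(F) = -8*F
Y(-79)*l(J, h(u(-5))) = (-8*(-79))*√(-5 - 3) = 632*√(-8) = 632*(2*I*√2) = 1264*I*√2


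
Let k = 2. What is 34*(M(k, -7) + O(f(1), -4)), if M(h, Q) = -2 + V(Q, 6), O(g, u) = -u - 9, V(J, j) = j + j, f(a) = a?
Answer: 170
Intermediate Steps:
V(J, j) = 2*j
O(g, u) = -9 - u
M(h, Q) = 10 (M(h, Q) = -2 + 2*6 = -2 + 12 = 10)
34*(M(k, -7) + O(f(1), -4)) = 34*(10 + (-9 - 1*(-4))) = 34*(10 + (-9 + 4)) = 34*(10 - 5) = 34*5 = 170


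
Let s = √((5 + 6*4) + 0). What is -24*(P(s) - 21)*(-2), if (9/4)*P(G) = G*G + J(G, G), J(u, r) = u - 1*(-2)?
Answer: -1040/3 + 64*√29/3 ≈ -231.78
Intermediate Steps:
J(u, r) = 2 + u (J(u, r) = u + 2 = 2 + u)
s = √29 (s = √((5 + 24) + 0) = √(29 + 0) = √29 ≈ 5.3852)
P(G) = 8/9 + 4*G/9 + 4*G²/9 (P(G) = 4*(G*G + (2 + G))/9 = 4*(G² + (2 + G))/9 = 4*(2 + G + G²)/9 = 8/9 + 4*G/9 + 4*G²/9)
-24*(P(s) - 21)*(-2) = -24*((8/9 + 4*√29/9 + 4*(√29)²/9) - 21)*(-2) = -24*((8/9 + 4*√29/9 + (4/9)*29) - 21)*(-2) = -24*((8/9 + 4*√29/9 + 116/9) - 21)*(-2) = -24*((124/9 + 4*√29/9) - 21)*(-2) = -24*(-65/9 + 4*√29/9)*(-2) = (520/3 - 32*√29/3)*(-2) = -1040/3 + 64*√29/3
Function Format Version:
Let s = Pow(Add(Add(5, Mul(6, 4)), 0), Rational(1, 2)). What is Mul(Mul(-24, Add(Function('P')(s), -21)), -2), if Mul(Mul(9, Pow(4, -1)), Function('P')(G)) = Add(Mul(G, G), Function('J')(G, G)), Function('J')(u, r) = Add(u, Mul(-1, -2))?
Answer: Add(Rational(-1040, 3), Mul(Rational(64, 3), Pow(29, Rational(1, 2)))) ≈ -231.78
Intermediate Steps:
Function('J')(u, r) = Add(2, u) (Function('J')(u, r) = Add(u, 2) = Add(2, u))
s = Pow(29, Rational(1, 2)) (s = Pow(Add(Add(5, 24), 0), Rational(1, 2)) = Pow(Add(29, 0), Rational(1, 2)) = Pow(29, Rational(1, 2)) ≈ 5.3852)
Function('P')(G) = Add(Rational(8, 9), Mul(Rational(4, 9), G), Mul(Rational(4, 9), Pow(G, 2))) (Function('P')(G) = Mul(Rational(4, 9), Add(Mul(G, G), Add(2, G))) = Mul(Rational(4, 9), Add(Pow(G, 2), Add(2, G))) = Mul(Rational(4, 9), Add(2, G, Pow(G, 2))) = Add(Rational(8, 9), Mul(Rational(4, 9), G), Mul(Rational(4, 9), Pow(G, 2))))
Mul(Mul(-24, Add(Function('P')(s), -21)), -2) = Mul(Mul(-24, Add(Add(Rational(8, 9), Mul(Rational(4, 9), Pow(29, Rational(1, 2))), Mul(Rational(4, 9), Pow(Pow(29, Rational(1, 2)), 2))), -21)), -2) = Mul(Mul(-24, Add(Add(Rational(8, 9), Mul(Rational(4, 9), Pow(29, Rational(1, 2))), Mul(Rational(4, 9), 29)), -21)), -2) = Mul(Mul(-24, Add(Add(Rational(8, 9), Mul(Rational(4, 9), Pow(29, Rational(1, 2))), Rational(116, 9)), -21)), -2) = Mul(Mul(-24, Add(Add(Rational(124, 9), Mul(Rational(4, 9), Pow(29, Rational(1, 2)))), -21)), -2) = Mul(Mul(-24, Add(Rational(-65, 9), Mul(Rational(4, 9), Pow(29, Rational(1, 2))))), -2) = Mul(Add(Rational(520, 3), Mul(Rational(-32, 3), Pow(29, Rational(1, 2)))), -2) = Add(Rational(-1040, 3), Mul(Rational(64, 3), Pow(29, Rational(1, 2))))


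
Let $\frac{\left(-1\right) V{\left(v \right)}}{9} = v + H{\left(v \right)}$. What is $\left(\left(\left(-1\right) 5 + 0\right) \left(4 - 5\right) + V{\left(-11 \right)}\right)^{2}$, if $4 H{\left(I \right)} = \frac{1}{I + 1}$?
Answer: $\frac{17380561}{1600} \approx 10863.0$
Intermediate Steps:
$H{\left(I \right)} = \frac{1}{4 \left(1 + I\right)}$ ($H{\left(I \right)} = \frac{1}{4 \left(I + 1\right)} = \frac{1}{4 \left(1 + I\right)}$)
$V{\left(v \right)} = - 9 v - \frac{9}{4 \left(1 + v\right)}$ ($V{\left(v \right)} = - 9 \left(v + \frac{1}{4 \left(1 + v\right)}\right) = - 9 v - \frac{9}{4 \left(1 + v\right)}$)
$\left(\left(\left(-1\right) 5 + 0\right) \left(4 - 5\right) + V{\left(-11 \right)}\right)^{2} = \left(\left(\left(-1\right) 5 + 0\right) \left(4 - 5\right) + \frac{9 \left(-1 - - 44 \left(1 - 11\right)\right)}{4 \left(1 - 11\right)}\right)^{2} = \left(\left(-5 + 0\right) \left(-1\right) + \frac{9 \left(-1 - \left(-44\right) \left(-10\right)\right)}{4 \left(-10\right)}\right)^{2} = \left(\left(-5\right) \left(-1\right) + \frac{9}{4} \left(- \frac{1}{10}\right) \left(-1 - 440\right)\right)^{2} = \left(5 + \frac{9}{4} \left(- \frac{1}{10}\right) \left(-441\right)\right)^{2} = \left(5 + \frac{3969}{40}\right)^{2} = \left(\frac{4169}{40}\right)^{2} = \frac{17380561}{1600}$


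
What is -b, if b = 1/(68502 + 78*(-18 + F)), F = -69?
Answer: -1/61716 ≈ -1.6203e-5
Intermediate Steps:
b = 1/61716 (b = 1/(68502 + 78*(-18 - 69)) = 1/(68502 + 78*(-87)) = 1/(68502 - 6786) = 1/61716 ≈ 1.6203e-5)
-b = -1*1/61716 = -1/61716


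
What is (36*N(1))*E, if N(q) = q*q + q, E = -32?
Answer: -2304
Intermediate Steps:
N(q) = q + q**2 (N(q) = q**2 + q = q + q**2)
(36*N(1))*E = (36*(1*(1 + 1)))*(-32) = (36*(1*2))*(-32) = (36*2)*(-32) = 72*(-32) = -2304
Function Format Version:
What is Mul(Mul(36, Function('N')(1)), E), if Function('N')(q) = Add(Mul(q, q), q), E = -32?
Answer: -2304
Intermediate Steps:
Function('N')(q) = Add(q, Pow(q, 2)) (Function('N')(q) = Add(Pow(q, 2), q) = Add(q, Pow(q, 2)))
Mul(Mul(36, Function('N')(1)), E) = Mul(Mul(36, Mul(1, Add(1, 1))), -32) = Mul(Mul(36, Mul(1, 2)), -32) = Mul(Mul(36, 2), -32) = Mul(72, -32) = -2304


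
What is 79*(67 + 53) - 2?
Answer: 9478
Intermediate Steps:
79*(67 + 53) - 2 = 79*120 - 2 = 9480 - 2 = 9478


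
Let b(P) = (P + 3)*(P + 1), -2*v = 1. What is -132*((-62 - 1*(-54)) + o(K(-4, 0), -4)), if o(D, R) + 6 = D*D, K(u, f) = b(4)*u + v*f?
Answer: -2585352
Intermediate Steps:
v = -½ (v = -½*1 = -½ ≈ -0.50000)
b(P) = (1 + P)*(3 + P) (b(P) = (3 + P)*(1 + P) = (1 + P)*(3 + P))
K(u, f) = 35*u - f/2 (K(u, f) = (3 + 4² + 4*4)*u - f/2 = (3 + 16 + 16)*u - f/2 = 35*u - f/2)
o(D, R) = -6 + D² (o(D, R) = -6 + D*D = -6 + D²)
-132*((-62 - 1*(-54)) + o(K(-4, 0), -4)) = -132*((-62 - 1*(-54)) + (-6 + (35*(-4) - ½*0)²)) = -132*((-62 + 54) + (-6 + (-140 + 0)²)) = -132*(-8 + (-6 + (-140)²)) = -132*(-8 + (-6 + 19600)) = -132*(-8 + 19594) = -132*19586 = -2585352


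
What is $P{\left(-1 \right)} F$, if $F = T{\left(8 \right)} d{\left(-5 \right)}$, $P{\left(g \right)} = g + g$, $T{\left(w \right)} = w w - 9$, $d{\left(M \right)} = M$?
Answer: $550$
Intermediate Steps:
$T{\left(w \right)} = -9 + w^{2}$ ($T{\left(w \right)} = w^{2} - 9 = -9 + w^{2}$)
$P{\left(g \right)} = 2 g$
$F = -275$ ($F = \left(-9 + 8^{2}\right) \left(-5\right) = \left(-9 + 64\right) \left(-5\right) = 55 \left(-5\right) = -275$)
$P{\left(-1 \right)} F = 2 \left(-1\right) \left(-275\right) = \left(-2\right) \left(-275\right) = 550$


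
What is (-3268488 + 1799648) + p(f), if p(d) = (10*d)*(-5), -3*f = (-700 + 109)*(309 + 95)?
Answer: -5448240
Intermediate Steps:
f = 79588 (f = -(-700 + 109)*(309 + 95)/3 = -(-197)*404 = -⅓*(-238764) = 79588)
p(d) = -50*d
(-3268488 + 1799648) + p(f) = (-3268488 + 1799648) - 50*79588 = -1468840 - 3979400 = -5448240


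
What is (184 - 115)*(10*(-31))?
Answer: -21390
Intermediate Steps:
(184 - 115)*(10*(-31)) = 69*(-310) = -21390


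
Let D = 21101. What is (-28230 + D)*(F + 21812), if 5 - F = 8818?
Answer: -92669871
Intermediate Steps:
F = -8813 (F = 5 - 1*8818 = 5 - 8818 = -8813)
(-28230 + D)*(F + 21812) = (-28230 + 21101)*(-8813 + 21812) = -7129*12999 = -92669871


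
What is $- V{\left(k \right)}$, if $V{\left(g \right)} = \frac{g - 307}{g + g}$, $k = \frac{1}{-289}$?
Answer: $-44362$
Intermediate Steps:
$k = - \frac{1}{289} \approx -0.0034602$
$V{\left(g \right)} = \frac{-307 + g}{2 g}$
$- V{\left(k \right)} = - \frac{-307 - \frac{1}{289}}{2 \left(- \frac{1}{289}\right)} = - \frac{\left(-289\right) \left(-88724\right)}{2 \cdot 289} = \left(-1\right) 44362 = -44362$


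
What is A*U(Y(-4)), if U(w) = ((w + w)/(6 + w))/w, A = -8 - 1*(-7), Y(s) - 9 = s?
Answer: -2/11 ≈ -0.18182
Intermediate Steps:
Y(s) = 9 + s
A = -1 (A = -8 + 7 = -1)
U(w) = 2/(6 + w) (U(w) = ((2*w)/(6 + w))/w = (2*w/(6 + w))/w = 2/(6 + w))
A*U(Y(-4)) = -2/(6 + (9 - 4)) = -2/(6 + 5) = -2/11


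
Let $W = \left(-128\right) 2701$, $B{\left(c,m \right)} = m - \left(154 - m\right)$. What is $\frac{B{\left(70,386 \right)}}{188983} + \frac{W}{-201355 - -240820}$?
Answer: $- \frac{65312325254}{7458214095} \approx -8.7571$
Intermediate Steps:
$B{\left(c,m \right)} = -154 + 2 m$ ($B{\left(c,m \right)} = m + \left(-154 + m\right) = -154 + 2 m$)
$W = -345728$
$\frac{B{\left(70,386 \right)}}{188983} + \frac{W}{-201355 - -240820} = \frac{-154 + 2 \cdot 386}{188983} - \frac{345728}{-201355 - -240820} = \left(-154 + 772\right) \frac{1}{188983} - \frac{345728}{-201355 + 240820} = 618 \cdot \frac{1}{188983} - \frac{345728}{39465} = \frac{618}{188983} - \frac{345728}{39465} = - \frac{65312325254}{7458214095}$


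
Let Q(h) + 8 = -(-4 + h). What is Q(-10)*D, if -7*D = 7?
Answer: -6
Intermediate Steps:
D = -1 (D = -⅐*7 = -1)
Q(h) = -4 - h (Q(h) = -8 - (-4 + h) = -8 + (4 - h) = -4 - h)
Q(-10)*D = (-4 - 1*(-10))*(-1) = (-4 + 10)*(-1) = 6*(-1) = -6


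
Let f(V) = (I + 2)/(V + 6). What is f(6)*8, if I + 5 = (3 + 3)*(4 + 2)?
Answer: 22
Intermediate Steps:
I = 31 (I = -5 + (3 + 3)*(4 + 2) = -5 + 6*6 = -5 + 36 = 31)
f(V) = 33/(6 + V) (f(V) = (31 + 2)/(V + 6) = 33/(6 + V))
f(6)*8 = (33/(6 + 6))*8 = (33/12)*8 = (33*(1/12))*8 = (11/4)*8 = 22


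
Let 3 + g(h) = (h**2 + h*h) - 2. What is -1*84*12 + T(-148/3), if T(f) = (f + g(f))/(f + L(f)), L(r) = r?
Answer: -938423/888 ≈ -1056.8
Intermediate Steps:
g(h) = -5 + 2*h**2 (g(h) = -3 + ((h**2 + h*h) - 2) = -3 + ((h**2 + h**2) - 2) = -3 + (2*h**2 - 2) = -3 + (-2 + 2*h**2) = -5 + 2*h**2)
T(f) = (-5 + f + 2*f**2)/(2*f) (T(f) = (f + (-5 + 2*f**2))/(f + f) = (-5 + f + 2*f**2)/((2*f)) = (-5 + f + 2*f**2)*(1/(2*f)) = (-5 + f + 2*f**2)/(2*f))
-1*84*12 + T(-148/3) = -1*84*12 + (1/2 - 148/3 - 5/(2*((-148/3)))) = -84*12 + (1/2 - 148*1/3 - 5/(2*((-148*1/3)))) = -1008 + (1/2 - 148/3 - 5/(2*(-148/3))) = -1008 + (1/2 - 148/3 - 5/2*(-3/148)) = -1008 + (1/2 - 148/3 + 15/296) = -1008 - 43319/888 = -938423/888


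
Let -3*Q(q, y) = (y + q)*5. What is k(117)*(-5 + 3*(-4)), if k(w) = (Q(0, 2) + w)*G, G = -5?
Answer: 28985/3 ≈ 9661.7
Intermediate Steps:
Q(q, y) = -5*q/3 - 5*y/3 (Q(q, y) = -(y + q)*5/3 = -(q + y)*5/3 = -(5*q + 5*y)/3 = -5*q/3 - 5*y/3)
k(w) = 50/3 - 5*w (k(w) = ((-5/3*0 - 5/3*2) + w)*(-5) = ((0 - 10/3) + w)*(-5) = (-10/3 + w)*(-5) = 50/3 - 5*w)
k(117)*(-5 + 3*(-4)) = (50/3 - 5*117)*(-5 + 3*(-4)) = (50/3 - 585)*(-5 - 12) = -1705/3*(-17) = 28985/3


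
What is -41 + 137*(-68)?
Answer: -9357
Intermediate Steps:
-41 + 137*(-68) = -41 - 9316 = -9357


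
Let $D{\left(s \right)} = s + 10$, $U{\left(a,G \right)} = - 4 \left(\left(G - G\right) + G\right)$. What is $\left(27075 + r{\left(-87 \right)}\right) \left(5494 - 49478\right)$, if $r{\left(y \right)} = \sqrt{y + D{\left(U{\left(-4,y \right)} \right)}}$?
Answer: $-1190866800 - 43984 \sqrt{271} \approx -1.1916 \cdot 10^{9}$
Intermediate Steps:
$U{\left(a,G \right)} = - 4 G$ ($U{\left(a,G \right)} = - 4 \left(0 + G\right) = - 4 G$)
$D{\left(s \right)} = 10 + s$
$r{\left(y \right)} = \sqrt{10 - 3 y}$ ($r{\left(y \right)} = \sqrt{y - \left(-10 + 4 y\right)} = \sqrt{10 - 3 y}$)
$\left(27075 + r{\left(-87 \right)}\right) \left(5494 - 49478\right) = \left(27075 + \sqrt{10 - -261}\right) \left(5494 - 49478\right) = \left(27075 + \sqrt{10 + 261}\right) \left(-43984\right) = \left(27075 + \sqrt{271}\right) \left(-43984\right) = -1190866800 - 43984 \sqrt{271}$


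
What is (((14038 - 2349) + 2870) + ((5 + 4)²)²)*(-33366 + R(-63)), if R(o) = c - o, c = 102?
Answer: -701205120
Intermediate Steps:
R(o) = 102 - o
(((14038 - 2349) + 2870) + ((5 + 4)²)²)*(-33366 + R(-63)) = (((14038 - 2349) + 2870) + ((5 + 4)²)²)*(-33366 + (102 - 1*(-63))) = ((11689 + 2870) + (9²)²)*(-33366 + (102 + 63)) = (14559 + 81²)*(-33366 + 165) = (14559 + 6561)*(-33201) = 21120*(-33201) = -701205120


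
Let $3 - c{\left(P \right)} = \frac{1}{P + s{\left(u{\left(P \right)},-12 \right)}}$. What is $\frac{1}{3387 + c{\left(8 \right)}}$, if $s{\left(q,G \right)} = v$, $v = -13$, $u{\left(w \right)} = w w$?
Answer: $\frac{5}{16951} \approx 0.00029497$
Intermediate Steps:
$u{\left(w \right)} = w^{2}$
$s{\left(q,G \right)} = -13$
$c{\left(P \right)} = 3 - \frac{1}{-13 + P}$ ($c{\left(P \right)} = 3 - \frac{1}{P - 13} = 3 - \frac{1}{-13 + P}$)
$\frac{1}{3387 + c{\left(8 \right)}} = \frac{1}{3387 + \frac{-40 + 3 \cdot 8}{-13 + 8}} = \frac{1}{3387 + \frac{-40 + 24}{-5}} = \frac{1}{3387 - - \frac{16}{5}} = \frac{1}{3387 + \frac{16}{5}} = \frac{1}{\frac{16951}{5}} = \frac{5}{16951}$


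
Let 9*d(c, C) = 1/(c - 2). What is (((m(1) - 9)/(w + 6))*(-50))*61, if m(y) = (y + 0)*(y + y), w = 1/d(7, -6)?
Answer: 21350/51 ≈ 418.63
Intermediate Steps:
d(c, C) = 1/(9*(-2 + c)) (d(c, C) = 1/(9*(c - 2)) = 1/(9*(-2 + c)))
w = 45 (w = 1/(1/(9*(-2 + 7))) = 1/((⅑)/5) = 1/((⅑)*(⅕)) = 1/(1/45) = 45)
m(y) = 2*y² (m(y) = y*(2*y) = 2*y²)
(((m(1) - 9)/(w + 6))*(-50))*61 = (((2*1² - 9)/(45 + 6))*(-50))*61 = (((2*1 - 9)/51)*(-50))*61 = (((2 - 9)*(1/51))*(-50))*61 = (-7*1/51*(-50))*61 = -7/51*(-50)*61 = (350/51)*61 = 21350/51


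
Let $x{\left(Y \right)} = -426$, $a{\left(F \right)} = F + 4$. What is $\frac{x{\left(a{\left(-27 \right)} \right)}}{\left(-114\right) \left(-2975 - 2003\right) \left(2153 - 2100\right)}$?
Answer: $- \frac{71}{5012846} \approx -1.4164 \cdot 10^{-5}$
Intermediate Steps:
$a{\left(F \right)} = 4 + F$
$\frac{x{\left(a{\left(-27 \right)} \right)}}{\left(-114\right) \left(-2975 - 2003\right) \left(2153 - 2100\right)} = - \frac{426}{\left(-114\right) \left(-2975 - 2003\right) \left(2153 - 2100\right)} = - \frac{426}{\left(-114\right) \left(\left(-4978\right) 53\right)} = - \frac{426}{\left(-114\right) \left(-263834\right)} = - \frac{426}{30077076} = \left(-426\right) \frac{1}{30077076} = - \frac{71}{5012846}$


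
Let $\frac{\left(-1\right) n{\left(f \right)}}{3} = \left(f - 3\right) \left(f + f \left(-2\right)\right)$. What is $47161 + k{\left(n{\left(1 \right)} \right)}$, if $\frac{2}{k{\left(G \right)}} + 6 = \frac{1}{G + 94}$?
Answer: $\frac{24853671}{527} \approx 47161.0$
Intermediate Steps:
$n{\left(f \right)} = 3 f \left(-3 + f\right)$ ($n{\left(f \right)} = - 3 \left(f - 3\right) \left(f + f \left(-2\right)\right) = - 3 \left(-3 + f\right) \left(f - 2 f\right) = - 3 \left(-3 + f\right) \left(- f\right) = - 3 \left(- f \left(-3 + f\right)\right) = 3 f \left(-3 + f\right)$)
$k{\left(G \right)} = \frac{2}{-6 + \frac{1}{94 + G}}$ ($k{\left(G \right)} = \frac{2}{-6 + \frac{1}{G + 94}} = \frac{2}{-6 + \frac{1}{94 + G}}$)
$47161 + k{\left(n{\left(1 \right)} \right)} = 47161 + \frac{2 \left(-94 - 3 \cdot 1 \left(-3 + 1\right)\right)}{563 + 6 \cdot 3 \cdot 1 \left(-3 + 1\right)} = 47161 + \frac{2 \left(-94 - 3 \cdot 1 \left(-2\right)\right)}{563 + 6 \cdot 3 \cdot 1 \left(-2\right)} = 47161 + \frac{2 \left(-94 - -6\right)}{563 + 6 \left(-6\right)} = 47161 + \frac{2 \left(-94 + 6\right)}{563 - 36} = 47161 + 2 \cdot \frac{1}{527} \left(-88\right) = 47161 - \frac{176}{527} = \frac{24853671}{527}$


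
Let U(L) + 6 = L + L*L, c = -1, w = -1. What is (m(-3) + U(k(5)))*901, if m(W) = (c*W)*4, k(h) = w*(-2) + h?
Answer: 55862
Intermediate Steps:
k(h) = 2 + h (k(h) = -1*(-2) + h = 2 + h)
U(L) = -6 + L + L² (U(L) = -6 + (L + L*L) = -6 + (L + L²) = -6 + L + L²)
m(W) = -4*W (m(W) = -W*4 = -4*W)
(m(-3) + U(k(5)))*901 = (-4*(-3) + (-6 + (2 + 5) + (2 + 5)²))*901 = (12 + (-6 + 7 + 7²))*901 = (12 + (-6 + 7 + 49))*901 = (12 + 50)*901 = 62*901 = 55862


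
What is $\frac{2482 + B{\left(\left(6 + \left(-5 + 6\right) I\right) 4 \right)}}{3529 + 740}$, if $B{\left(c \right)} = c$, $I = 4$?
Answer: $\frac{2522}{4269} \approx 0.59077$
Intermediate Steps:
$\frac{2482 + B{\left(\left(6 + \left(-5 + 6\right) I\right) 4 \right)}}{3529 + 740} = \frac{2482 + \left(6 + \left(-5 + 6\right) 4\right) 4}{3529 + 740} = \frac{2482 + \left(6 + 1 \cdot 4\right) 4}{4269} = \left(2482 + \left(6 + 4\right) 4\right) \frac{1}{4269} = \left(2482 + 10 \cdot 4\right) \frac{1}{4269} = \left(2482 + 40\right) \frac{1}{4269} = 2522 \cdot \frac{1}{4269} = \frac{2522}{4269}$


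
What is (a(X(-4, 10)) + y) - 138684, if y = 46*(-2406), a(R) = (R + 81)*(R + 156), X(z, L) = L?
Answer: -234254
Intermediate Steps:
a(R) = (81 + R)*(156 + R)
y = -110676
(a(X(-4, 10)) + y) - 138684 = ((12636 + 10² + 237*10) - 110676) - 138684 = ((12636 + 100 + 2370) - 110676) - 138684 = (15106 - 110676) - 138684 = -95570 - 138684 = -234254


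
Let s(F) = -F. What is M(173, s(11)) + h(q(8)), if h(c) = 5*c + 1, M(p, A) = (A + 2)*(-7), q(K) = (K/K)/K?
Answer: 517/8 ≈ 64.625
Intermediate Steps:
q(K) = 1/K
M(p, A) = -14 - 7*A (M(p, A) = (2 + A)*(-7) = -14 - 7*A)
h(c) = 1 + 5*c
M(173, s(11)) + h(q(8)) = (-14 - (-7)*11) + (1 + 5/8) = (-14 - 7*(-11)) + (1 + 5*(⅛)) = (-14 + 77) + (1 + 5/8) = 63 + 13/8 = 517/8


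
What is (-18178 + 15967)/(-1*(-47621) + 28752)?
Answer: -201/6943 ≈ -0.028950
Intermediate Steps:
(-18178 + 15967)/(-1*(-47621) + 28752) = -2211/(47621 + 28752) = -2211/76373 = -2211*1/76373 = -201/6943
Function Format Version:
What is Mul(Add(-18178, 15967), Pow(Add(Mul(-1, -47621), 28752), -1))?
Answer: Rational(-201, 6943) ≈ -0.028950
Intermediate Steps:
Mul(Add(-18178, 15967), Pow(Add(Mul(-1, -47621), 28752), -1)) = Mul(-2211, Pow(Add(47621, 28752), -1)) = Mul(-2211, Pow(76373, -1)) = Mul(-2211, Rational(1, 76373)) = Rational(-201, 6943)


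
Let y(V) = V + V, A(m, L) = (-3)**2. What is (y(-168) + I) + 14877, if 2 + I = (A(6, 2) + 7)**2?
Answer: 14795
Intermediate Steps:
A(m, L) = 9
y(V) = 2*V
I = 254 (I = -2 + (9 + 7)**2 = -2 + 16**2 = -2 + 256 = 254)
(y(-168) + I) + 14877 = (2*(-168) + 254) + 14877 = (-336 + 254) + 14877 = -82 + 14877 = 14795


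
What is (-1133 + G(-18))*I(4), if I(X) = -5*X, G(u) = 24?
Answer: 22180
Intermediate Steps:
(-1133 + G(-18))*I(4) = (-1133 + 24)*(-5*4) = -1109*(-20) = 22180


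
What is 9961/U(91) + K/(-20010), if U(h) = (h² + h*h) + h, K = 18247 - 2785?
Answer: -1384978/7933965 ≈ -0.17456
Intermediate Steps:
K = 15462
U(h) = h + 2*h² (U(h) = (h² + h²) + h = 2*h² + h = h + 2*h²)
9961/U(91) + K/(-20010) = 9961/((91*(1 + 2*91))) + 15462/(-20010) = 9961/((91*(1 + 182))) + 15462*(-1/20010) = 9961/((91*183)) - 2577/3335 = 9961/16653 - 2577/3335 = 9961*(1/16653) - 2577/3335 = 1423/2379 - 2577/3335 = -1384978/7933965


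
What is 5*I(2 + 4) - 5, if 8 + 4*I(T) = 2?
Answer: -25/2 ≈ -12.500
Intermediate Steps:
I(T) = -3/2 (I(T) = -2 + (¼)*2 = -2 + ½ = -3/2)
5*I(2 + 4) - 5 = 5*(-3/2) - 5 = -15/2 - 5 = -25/2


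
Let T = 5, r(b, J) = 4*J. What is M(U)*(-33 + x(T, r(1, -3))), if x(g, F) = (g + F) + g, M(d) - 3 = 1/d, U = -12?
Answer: -1225/12 ≈ -102.08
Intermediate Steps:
M(d) = 3 + 1/d
x(g, F) = F + 2*g (x(g, F) = (F + g) + g = F + 2*g)
M(U)*(-33 + x(T, r(1, -3))) = (3 + 1/(-12))*(-33 + (4*(-3) + 2*5)) = (3 - 1/12)*(-33 + (-12 + 10)) = 35*(-33 - 2)/12 = (35/12)*(-35) = -1225/12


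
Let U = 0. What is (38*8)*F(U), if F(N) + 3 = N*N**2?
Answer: -912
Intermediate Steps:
F(N) = -3 + N**3 (F(N) = -3 + N*N**2 = -3 + N**3)
(38*8)*F(U) = (38*8)*(-3 + 0**3) = 304*(-3 + 0) = 304*(-3) = -912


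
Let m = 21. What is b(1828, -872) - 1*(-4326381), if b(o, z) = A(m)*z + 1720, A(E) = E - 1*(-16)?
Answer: 4295837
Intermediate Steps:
A(E) = 16 + E (A(E) = E + 16 = 16 + E)
b(o, z) = 1720 + 37*z (b(o, z) = (16 + 21)*z + 1720 = 37*z + 1720 = 1720 + 37*z)
b(1828, -872) - 1*(-4326381) = (1720 + 37*(-872)) - 1*(-4326381) = (1720 - 32264) + 4326381 = -30544 + 4326381 = 4295837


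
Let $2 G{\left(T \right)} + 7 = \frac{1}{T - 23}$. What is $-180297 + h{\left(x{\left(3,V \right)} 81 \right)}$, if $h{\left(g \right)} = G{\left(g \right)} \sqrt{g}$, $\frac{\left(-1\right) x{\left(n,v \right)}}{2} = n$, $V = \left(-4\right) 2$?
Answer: $-180297 - \frac{16038 i \sqrt{6}}{509} \approx -1.803 \cdot 10^{5} - 77.181 i$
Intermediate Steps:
$V = -8$
$x{\left(n,v \right)} = - 2 n$
$G{\left(T \right)} = - \frac{7}{2} + \frac{1}{2 \left(-23 + T\right)}$ ($G{\left(T \right)} = - \frac{7}{2} + \frac{1}{2 \left(T - 23\right)} = - \frac{7}{2} + \frac{1}{2 \left(-23 + T\right)}$)
$h{\left(g \right)} = \frac{\sqrt{g} \left(162 - 7 g\right)}{2 \left(-23 + g\right)}$ ($h{\left(g \right)} = \frac{162 - 7 g}{2 \left(-23 + g\right)} \sqrt{g} = \frac{\sqrt{g} \left(162 - 7 g\right)}{2 \left(-23 + g\right)}$)
$-180297 + h{\left(x{\left(3,V \right)} 81 \right)} = -180297 + \frac{\sqrt{\left(-2\right) 3 \cdot 81} \left(162 - 7 \left(-2\right) 3 \cdot 81\right)}{2 \left(-23 + \left(-2\right) 3 \cdot 81\right)} = -180297 + \frac{\sqrt{\left(-6\right) 81} \left(162 - 7 \left(\left(-6\right) 81\right)\right)}{2 \left(-23 - 486\right)} = -180297 + \frac{\sqrt{-486} \left(162 - -3402\right)}{2 \left(-23 - 486\right)} = -180297 + \frac{9 i \sqrt{6} \left(162 + 3402\right)}{2 \left(-509\right)} = -180297 + \frac{1}{2} \cdot 9 i \sqrt{6} \left(- \frac{1}{509}\right) 3564 = -180297 - \frac{16038 i \sqrt{6}}{509}$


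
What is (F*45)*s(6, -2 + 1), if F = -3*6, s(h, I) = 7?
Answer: -5670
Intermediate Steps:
F = -18
(F*45)*s(6, -2 + 1) = -18*45*7 = -810*7 = -5670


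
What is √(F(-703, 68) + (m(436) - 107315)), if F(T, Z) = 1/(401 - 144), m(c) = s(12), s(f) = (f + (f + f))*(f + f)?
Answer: I*√7030981842/257 ≈ 326.27*I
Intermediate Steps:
s(f) = 6*f² (s(f) = (f + 2*f)*(2*f) = (3*f)*(2*f) = 6*f²)
m(c) = 864 (m(c) = 6*12² = 6*144 = 864)
F(T, Z) = 1/257
√(F(-703, 68) + (m(436) - 107315)) = √(1/257 + (864 - 107315)) = √(1/257 - 106451) = √(-27357906/257) = I*√7030981842/257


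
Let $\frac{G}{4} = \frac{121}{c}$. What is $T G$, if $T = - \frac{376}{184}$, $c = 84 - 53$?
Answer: $- \frac{22748}{713} \approx -31.905$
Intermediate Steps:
$c = 31$ ($c = 84 - 53 = 31$)
$T = - \frac{47}{23}$ ($T = \left(-376\right) \frac{1}{184} = - \frac{47}{23} \approx -2.0435$)
$G = \frac{484}{31}$ ($G = 4 \cdot \frac{121}{31} = \frac{484}{31} \approx 15.613$)
$T G = \left(- \frac{47}{23}\right) \frac{484}{31} = - \frac{22748}{713}$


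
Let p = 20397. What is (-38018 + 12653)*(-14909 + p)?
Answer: -139203120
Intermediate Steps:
(-38018 + 12653)*(-14909 + p) = (-38018 + 12653)*(-14909 + 20397) = -25365*5488 = -139203120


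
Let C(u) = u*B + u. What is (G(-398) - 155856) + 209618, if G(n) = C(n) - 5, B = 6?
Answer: 50971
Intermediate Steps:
C(u) = 7*u (C(u) = u*6 + u = 6*u + u = 7*u)
G(n) = -5 + 7*n (G(n) = 7*n - 5 = -5 + 7*n)
(G(-398) - 155856) + 209618 = ((-5 + 7*(-398)) - 155856) + 209618 = ((-5 - 2786) - 155856) + 209618 = (-2791 - 155856) + 209618 = -158647 + 209618 = 50971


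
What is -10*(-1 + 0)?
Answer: 10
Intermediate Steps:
-10*(-1 + 0) = -10*(-1) = 10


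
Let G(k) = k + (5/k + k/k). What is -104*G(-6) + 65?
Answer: 2015/3 ≈ 671.67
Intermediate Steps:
G(k) = 1 + k + 5/k (G(k) = k + (5/k + 1) = k + (1 + 5/k) = 1 + k + 5/k)
-104*G(-6) + 65 = -104*(1 - 6 + 5/(-6)) + 65 = -104*(1 - 6 + 5*(-⅙)) + 65 = -104*(1 - 6 - ⅚) + 65 = -104*(-35/6) + 65 = 1820/3 + 65 = 2015/3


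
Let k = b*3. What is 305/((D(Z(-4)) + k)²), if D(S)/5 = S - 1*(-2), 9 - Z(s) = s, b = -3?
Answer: 305/4356 ≈ 0.070018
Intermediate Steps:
Z(s) = 9 - s
k = -9 (k = -3*3 = -9)
D(S) = 10 + 5*S (D(S) = 5*(S - 1*(-2)) = 5*(S + 2) = 5*(2 + S) = 10 + 5*S)
305/((D(Z(-4)) + k)²) = 305/(((10 + 5*(9 - 1*(-4))) - 9)²) = 305/(((10 + 5*(9 + 4)) - 9)²) = 305/(((10 + 5*13) - 9)²) = 305/(((10 + 65) - 9)²) = 305/((75 - 9)²) = 305/(66²) = 305/4356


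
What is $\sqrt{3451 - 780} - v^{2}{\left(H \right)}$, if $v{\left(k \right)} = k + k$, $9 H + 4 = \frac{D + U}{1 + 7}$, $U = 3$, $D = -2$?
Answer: $- \frac{961}{1296} + \sqrt{2671} \approx 50.94$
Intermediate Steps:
$H = - \frac{31}{72}$ ($H = - \frac{4}{9} + \frac{\left(-2 + 3\right) \frac{1}{1 + 7}}{9} = - \frac{4}{9} + \frac{1 \cdot \frac{1}{8}}{9} = - \frac{4}{9} + \frac{1}{9} \cdot \frac{1}{8} = - \frac{4}{9} + \frac{1}{72} = - \frac{31}{72} \approx -0.43056$)
$v{\left(k \right)} = 2 k$
$\sqrt{3451 - 780} - v^{2}{\left(H \right)} = \sqrt{3451 - 780} - \left(2 \left(- \frac{31}{72}\right)\right)^{2} = \sqrt{2671} - \left(- \frac{31}{36}\right)^{2} = \sqrt{2671} - \frac{961}{1296} = - \frac{961}{1296} + \sqrt{2671}$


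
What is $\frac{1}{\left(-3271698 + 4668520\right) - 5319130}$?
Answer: $- \frac{1}{3922308} \approx -2.5495 \cdot 10^{-7}$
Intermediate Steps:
$\frac{1}{\left(-3271698 + 4668520\right) - 5319130} = \frac{1}{1396822 - 5319130} = \frac{1}{-3922308} = - \frac{1}{3922308}$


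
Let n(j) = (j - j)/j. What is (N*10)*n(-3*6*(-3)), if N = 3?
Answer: 0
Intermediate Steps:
n(j) = 0 (n(j) = 0/j = 0)
(N*10)*n(-3*6*(-3)) = (3*10)*0 = 30*0 = 0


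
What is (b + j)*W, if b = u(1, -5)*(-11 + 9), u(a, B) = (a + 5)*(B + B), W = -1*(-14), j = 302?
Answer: 5908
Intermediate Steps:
W = 14
u(a, B) = 2*B*(5 + a) (u(a, B) = (5 + a)*(2*B) = 2*B*(5 + a))
b = 120 (b = (2*(-5)*(5 + 1))*(-11 + 9) = (2*(-5)*6)*(-2) = -60*(-2) = 120)
(b + j)*W = (120 + 302)*14 = 422*14 = 5908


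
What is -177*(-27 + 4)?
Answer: 4071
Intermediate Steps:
-177*(-27 + 4) = -177*(-23) = 4071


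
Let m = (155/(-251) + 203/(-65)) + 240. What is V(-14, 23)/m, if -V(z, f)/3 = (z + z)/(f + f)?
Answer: 342615/44327578 ≈ 0.0077292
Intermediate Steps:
V(z, f) = -3*z/f (V(z, f) = -3*(z + z)/(f + f) = -3*2*z/(2*f) = -3*2*z*1/(2*f) = -3*z/f)
m = 3854572/16315 (m = (155*(-1/251) + 203*(-1/65)) + 240 = (-155/251 - 203/65) + 240 = -61028/16315 + 240 = 3854572/16315 ≈ 236.26)
V(-14, 23)/m = (-3*(-14)/23)/(3854572/16315) = -3*(-14)*1/23*(16315/3854572) = (42/23)*(16315/3854572) = 342615/44327578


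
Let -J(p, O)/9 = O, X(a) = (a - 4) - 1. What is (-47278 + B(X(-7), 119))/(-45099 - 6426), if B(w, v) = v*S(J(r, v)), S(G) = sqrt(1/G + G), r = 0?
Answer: 47278/51525 - I*sqrt(136497998)/154575 ≈ 0.91757 - 0.075583*I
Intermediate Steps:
X(a) = -5 + a (X(a) = (-4 + a) - 1 = -5 + a)
J(p, O) = -9*O
S(G) = sqrt(G + 1/G)
B(w, v) = v*sqrt(-9*v - 1/(9*v)) (B(w, v) = v*sqrt(-9*v + 1/(-9*v)) = v*sqrt(-9*v - 1/(9*v)))
(-47278 + B(X(-7), 119))/(-45099 - 6426) = (-47278 + (1/3)*119*sqrt(-1/119 - 81*119))/(-45099 - 6426) = (-47278 + (1/3)*119*sqrt(-1*1/119 - 9639))/(-51525) = (-47278 + (1/3)*119*sqrt(-1/119 - 9639))*(-1/51525) = (-47278 + (1/3)*119*sqrt(-1147042/119))*(-1/51525) = (-47278 + (1/3)*119*(I*sqrt(136497998)/119))*(-1/51525) = (-47278 + I*sqrt(136497998)/3)*(-1/51525) = 47278/51525 - I*sqrt(136497998)/154575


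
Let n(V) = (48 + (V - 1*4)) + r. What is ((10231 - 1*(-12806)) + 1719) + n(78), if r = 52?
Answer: 24930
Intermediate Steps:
n(V) = 96 + V (n(V) = (48 + (V - 1*4)) + 52 = (48 + (V - 4)) + 52 = (48 + (-4 + V)) + 52 = (44 + V) + 52 = 96 + V)
((10231 - 1*(-12806)) + 1719) + n(78) = ((10231 - 1*(-12806)) + 1719) + (96 + 78) = ((10231 + 12806) + 1719) + 174 = (23037 + 1719) + 174 = 24756 + 174 = 24930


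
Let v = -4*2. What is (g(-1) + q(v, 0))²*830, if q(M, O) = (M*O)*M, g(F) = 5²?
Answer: 518750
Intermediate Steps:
v = -8
g(F) = 25
q(M, O) = O*M²
(g(-1) + q(v, 0))²*830 = (25 + 0*(-8)²)²*830 = (25 + 0*64)²*830 = (25 + 0)²*830 = 25²*830 = 625*830 = 518750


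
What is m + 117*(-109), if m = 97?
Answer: -12656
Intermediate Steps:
m + 117*(-109) = 97 + 117*(-109) = 97 - 12753 = -12656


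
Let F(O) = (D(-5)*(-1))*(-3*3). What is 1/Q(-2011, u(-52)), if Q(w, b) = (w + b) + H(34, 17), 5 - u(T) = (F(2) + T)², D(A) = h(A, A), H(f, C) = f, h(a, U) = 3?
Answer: -1/2597 ≈ -0.00038506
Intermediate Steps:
D(A) = 3
F(O) = 27 (F(O) = (3*(-1))*(-3*3) = -3*(-9) = 27)
u(T) = 5 - (27 + T)²
Q(w, b) = 34 + b + w (Q(w, b) = (w + b) + 34 = (b + w) + 34 = 34 + b + w)
1/Q(-2011, u(-52)) = 1/(34 + (5 - (27 - 52)²) - 2011) = 1/(34 + (5 - 1*(-25)²) - 2011) = 1/(34 + (5 - 1*625) - 2011) = 1/(34 + (5 - 625) - 2011) = 1/(34 - 620 - 2011) = 1/(-2597) = -1/2597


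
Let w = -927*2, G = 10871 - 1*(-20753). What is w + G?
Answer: 29770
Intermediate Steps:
G = 31624 (G = 10871 + 20753 = 31624)
w = -1854
w + G = -1854 + 31624 = 29770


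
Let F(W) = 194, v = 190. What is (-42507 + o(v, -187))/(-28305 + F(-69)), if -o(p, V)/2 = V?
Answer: 42133/28111 ≈ 1.4988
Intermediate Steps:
o(p, V) = -2*V
(-42507 + o(v, -187))/(-28305 + F(-69)) = (-42507 - 2*(-187))/(-28305 + 194) = (-42507 + 374)/(-28111) = -42133*(-1/28111) = 42133/28111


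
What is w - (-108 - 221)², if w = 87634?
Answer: -20607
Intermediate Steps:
w - (-108 - 221)² = 87634 - (-108 - 221)² = 87634 - 1*(-329)² = 87634 - 1*108241 = 87634 - 108241 = -20607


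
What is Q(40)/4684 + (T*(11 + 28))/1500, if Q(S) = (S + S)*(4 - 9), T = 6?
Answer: 20669/292750 ≈ 0.070603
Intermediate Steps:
Q(S) = -10*S (Q(S) = (2*S)*(-5) = -10*S)
Q(40)/4684 + (T*(11 + 28))/1500 = -10*40/4684 + (6*(11 + 28))/1500 = -400*1/4684 + (6*39)*(1/1500) = -100/1171 + 234*(1/1500) = -100/1171 + 39/250 = 20669/292750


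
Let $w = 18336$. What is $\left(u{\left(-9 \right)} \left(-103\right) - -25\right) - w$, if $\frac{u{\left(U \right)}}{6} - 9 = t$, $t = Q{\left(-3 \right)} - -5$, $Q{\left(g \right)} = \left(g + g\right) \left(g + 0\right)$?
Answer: $-38087$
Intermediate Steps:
$Q{\left(g \right)} = 2 g^{2}$ ($Q{\left(g \right)} = 2 g g = 2 g^{2}$)
$t = 23$ ($t = 2 \left(-3\right)^{2} - -5 = 2 \cdot 9 + 5 = 18 + 5 = 23$)
$u{\left(U \right)} = 192$ ($u{\left(U \right)} = 54 + 6 \cdot 23 = 54 + 138 = 192$)
$\left(u{\left(-9 \right)} \left(-103\right) - -25\right) - w = \left(192 \left(-103\right) - -25\right) - 18336 = \left(-19776 + 25\right) - 18336 = -19751 - 18336 = -38087$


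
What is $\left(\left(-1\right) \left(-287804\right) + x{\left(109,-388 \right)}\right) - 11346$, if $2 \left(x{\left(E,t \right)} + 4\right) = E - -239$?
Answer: $276628$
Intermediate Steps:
$x{\left(E,t \right)} = \frac{231}{2} + \frac{E}{2}$ ($x{\left(E,t \right)} = -4 + \frac{E - -239}{2} = -4 + \frac{E + 239}{2} = -4 + \frac{239 + E}{2} = -4 + \left(\frac{239}{2} + \frac{E}{2}\right) = \frac{231}{2} + \frac{E}{2}$)
$\left(\left(-1\right) \left(-287804\right) + x{\left(109,-388 \right)}\right) - 11346 = \left(\left(-1\right) \left(-287804\right) + \left(\frac{231}{2} + \frac{1}{2} \cdot 109\right)\right) - 11346 = \left(287804 + \left(\frac{231}{2} + \frac{109}{2}\right)\right) - 11346 = \left(287804 + 170\right) - 11346 = 287974 - 11346 = 276628$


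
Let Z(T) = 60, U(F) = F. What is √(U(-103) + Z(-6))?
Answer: I*√43 ≈ 6.5574*I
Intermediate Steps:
√(U(-103) + Z(-6)) = √(-103 + 60) = √(-43) = I*√43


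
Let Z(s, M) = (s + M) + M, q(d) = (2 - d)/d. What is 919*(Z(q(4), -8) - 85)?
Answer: -186557/2 ≈ -93279.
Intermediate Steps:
q(d) = (2 - d)/d
Z(s, M) = s + 2*M (Z(s, M) = (M + s) + M = s + 2*M)
919*(Z(q(4), -8) - 85) = 919*(((2 - 1*4)/4 + 2*(-8)) - 85) = 919*(((2 - 4)/4 - 16) - 85) = 919*(((¼)*(-2) - 16) - 85) = 919*((-½ - 16) - 85) = 919*(-33/2 - 85) = 919*(-203/2) = -186557/2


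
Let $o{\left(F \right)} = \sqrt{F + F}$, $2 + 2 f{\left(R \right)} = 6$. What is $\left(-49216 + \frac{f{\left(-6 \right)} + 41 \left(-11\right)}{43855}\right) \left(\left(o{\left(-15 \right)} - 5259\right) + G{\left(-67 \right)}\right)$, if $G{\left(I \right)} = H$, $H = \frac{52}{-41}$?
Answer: $\frac{465497412749559}{1798055} - \frac{2158368129 i \sqrt{30}}{43855} \approx 2.5889 \cdot 10^{8} - 2.6957 \cdot 10^{5} i$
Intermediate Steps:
$f{\left(R \right)} = 2$ ($f{\left(R \right)} = -1 + \frac{1}{2} \cdot 6 = -1 + 3 = 2$)
$H = - \frac{52}{41}$ ($H = 52 \left(- \frac{1}{41}\right) = - \frac{52}{41} \approx -1.2683$)
$G{\left(I \right)} = - \frac{52}{41}$
$o{\left(F \right)} = \sqrt{2} \sqrt{F}$ ($o{\left(F \right)} = \sqrt{2 F} = \sqrt{2} \sqrt{F}$)
$\left(-49216 + \frac{f{\left(-6 \right)} + 41 \left(-11\right)}{43855}\right) \left(\left(o{\left(-15 \right)} - 5259\right) + G{\left(-67 \right)}\right) = \left(-49216 + \frac{2 + 41 \left(-11\right)}{43855}\right) \left(\left(\sqrt{2} \sqrt{-15} - 5259\right) - \frac{52}{41}\right) = \left(-49216 + \left(2 - 451\right) \frac{1}{43855}\right) \left(\left(\sqrt{2} i \sqrt{15} - 5259\right) - \frac{52}{41}\right) = \left(-49216 - \frac{449}{43855}\right) \left(\left(i \sqrt{30} - 5259\right) - \frac{52}{41}\right) = \left(-49216 - \frac{449}{43855}\right) \left(\left(-5259 + i \sqrt{30}\right) - \frac{52}{41}\right) = - \frac{2158368129 \left(- \frac{215671}{41} + i \sqrt{30}\right)}{43855} = \frac{465497412749559}{1798055} - \frac{2158368129 i \sqrt{30}}{43855}$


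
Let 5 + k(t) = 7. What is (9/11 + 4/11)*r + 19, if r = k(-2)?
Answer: 235/11 ≈ 21.364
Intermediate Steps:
k(t) = 2 (k(t) = -5 + 7 = 2)
r = 2
(9/11 + 4/11)*r + 19 = (9/11 + 4/11)*2 + 19 = (13/11)*2 + 19 = 26/11 + 19 = 235/11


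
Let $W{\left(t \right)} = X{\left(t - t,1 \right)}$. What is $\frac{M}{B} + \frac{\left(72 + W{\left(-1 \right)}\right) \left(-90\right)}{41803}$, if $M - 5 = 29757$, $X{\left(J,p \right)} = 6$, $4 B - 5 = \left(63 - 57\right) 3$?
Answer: $\frac{216365308}{41803} \approx 5175.8$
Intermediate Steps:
$B = \frac{23}{4}$ ($B = \frac{5}{4} + \frac{\left(63 - 57\right) 3}{4} = \frac{5}{4} + \frac{6 \cdot 3}{4} = \frac{5}{4} + \frac{1}{4} \cdot 18 = \frac{5}{4} + \frac{9}{2} = \frac{23}{4} \approx 5.75$)
$W{\left(t \right)} = 6$
$M = 29762$ ($M = 5 + 29757 = 29762$)
$\frac{M}{B} + \frac{\left(72 + W{\left(-1 \right)}\right) \left(-90\right)}{41803} = \frac{29762}{\frac{23}{4}} + \frac{\left(72 + 6\right) \left(-90\right)}{41803} = 29762 \cdot \frac{4}{23} + 78 \left(-90\right) \frac{1}{41803} = 5176 - \frac{7020}{41803} = \frac{216365308}{41803}$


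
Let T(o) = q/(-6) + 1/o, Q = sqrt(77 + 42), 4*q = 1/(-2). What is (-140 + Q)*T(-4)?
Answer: 385/12 - 11*sqrt(119)/48 ≈ 29.583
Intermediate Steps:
q = -1/8 (q = (1/4)/(-2) = (1/4)*(-1/2) = -1/8 ≈ -0.12500)
Q = sqrt(119) ≈ 10.909
T(o) = 1/48 + 1/o (T(o) = -1/8/(-6) + 1/o = -1/8*(-1/6) + 1/o = 1/48 + 1/o)
(-140 + Q)*T(-4) = (-140 + sqrt(119))*((1/48)*(48 - 4)/(-4)) = (-140 + sqrt(119))*((1/48)*(-1/4)*44) = (-140 + sqrt(119))*(-11/48) = 385/12 - 11*sqrt(119)/48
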